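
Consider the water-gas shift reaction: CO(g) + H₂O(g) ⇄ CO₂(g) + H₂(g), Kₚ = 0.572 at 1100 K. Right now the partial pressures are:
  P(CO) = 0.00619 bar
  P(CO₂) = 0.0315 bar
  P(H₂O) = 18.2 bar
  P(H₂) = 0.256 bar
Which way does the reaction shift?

Qₚ = P(CO₂)·P(H₂) / (P(CO)·P(H₂O)) = (0.0315)·(0.256) / ((0.00619)·(18.2)) = 0.0716
Qₚ = 0.0716 < Kₚ = 0.572, so the forward reaction proceeds.

in the forward direction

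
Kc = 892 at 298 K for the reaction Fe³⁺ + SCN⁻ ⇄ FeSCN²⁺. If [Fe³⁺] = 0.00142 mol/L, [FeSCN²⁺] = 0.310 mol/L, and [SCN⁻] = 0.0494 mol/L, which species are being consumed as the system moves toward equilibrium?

FeSCN²⁺ (products)

Qc = [FeSCN²⁺] / ([Fe³⁺]·[SCN⁻]) = (0.310) / ((0.00142)·(0.0494)) = 4420
Qc = 4420 > Kc = 892: net reverse reaction.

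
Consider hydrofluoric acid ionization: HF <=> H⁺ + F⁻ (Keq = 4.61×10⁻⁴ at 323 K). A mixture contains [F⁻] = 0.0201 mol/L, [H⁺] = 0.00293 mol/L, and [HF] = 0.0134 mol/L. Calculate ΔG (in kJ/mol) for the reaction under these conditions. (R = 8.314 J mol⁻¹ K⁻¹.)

ΔG = 6.06 kJ/mol

Q = [H⁺]·[F⁻] / [HF] = (0.00293)·(0.0201) / (0.0134) = 0.00440
ΔG = RT ln(Q/Keq) = (8.314 J mol⁻¹ K⁻¹)(323 K) × ln(0.00440/4.61×10⁻⁴)
   = (2.685 kJ/mol)(2.256) = 6.06 kJ/mol
ΔG > 0, so the forward reaction is non-spontaneous (proceeds in reverse).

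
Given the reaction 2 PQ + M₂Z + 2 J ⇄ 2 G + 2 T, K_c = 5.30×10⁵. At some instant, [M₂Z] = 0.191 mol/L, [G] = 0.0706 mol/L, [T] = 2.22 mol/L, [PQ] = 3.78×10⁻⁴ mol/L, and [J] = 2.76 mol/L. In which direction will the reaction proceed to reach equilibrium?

in the forward direction

Q_c = [G]²·[T]² / ([PQ]²·[M₂Z]·[J]²) = (0.0706)²·(2.22)² / ((3.78×10⁻⁴)²·(0.191)·(2.76)²) = 1.18×10⁵
Q_c = 1.18×10⁵ < K_c = 5.30×10⁵, so the forward reaction proceeds.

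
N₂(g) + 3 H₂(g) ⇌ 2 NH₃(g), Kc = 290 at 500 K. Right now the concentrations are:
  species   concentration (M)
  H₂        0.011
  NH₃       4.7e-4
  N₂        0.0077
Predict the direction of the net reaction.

Qc = [NH₃]² / ([N₂]·[H₂]³) = (4.7e-4)² / ((0.0077)·(0.011)³) = 22
Qc = 22 < Kc = 290, so the forward reaction proceeds.

in the forward direction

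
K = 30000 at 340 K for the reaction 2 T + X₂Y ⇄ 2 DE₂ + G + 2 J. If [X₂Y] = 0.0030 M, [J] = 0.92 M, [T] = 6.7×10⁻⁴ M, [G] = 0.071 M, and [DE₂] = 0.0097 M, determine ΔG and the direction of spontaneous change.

Q = [DE₂]²·[G]·[J]² / ([T]²·[X₂Y]) = (0.0097)²·(0.071)·(0.92)² / ((6.7×10⁻⁴)²·(0.0030)) = 4200
ΔG = RT ln(Q/K) = (8.314 J mol⁻¹ K⁻¹)(340 K) × ln(4200/30000)
   = (2.827 kJ/mol)(-1.966) = -5.56 kJ/mol
ΔG < 0, so the forward reaction is spontaneous (proceeds forward).

ΔG = -5.56 kJ/mol; the forward reaction is spontaneous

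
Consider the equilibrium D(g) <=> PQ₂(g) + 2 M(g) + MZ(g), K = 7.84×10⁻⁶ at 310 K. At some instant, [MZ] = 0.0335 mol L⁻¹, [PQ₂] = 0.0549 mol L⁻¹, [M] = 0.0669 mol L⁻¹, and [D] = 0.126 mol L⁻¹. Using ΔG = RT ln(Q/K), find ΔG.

ΔG = 5.46 kJ/mol

Q = [PQ₂]·[M]²·[MZ] / [D] = (0.0549)·(0.0669)²·(0.0335) / (0.126) = 6.53×10⁻⁵
ΔG = RT ln(Q/K) = (8.314 J mol⁻¹ K⁻¹)(310 K) × ln(6.53×10⁻⁵/7.84×10⁻⁶)
   = (2.577 kJ/mol)(2.120) = 5.46 kJ/mol
ΔG > 0, so the forward reaction is non-spontaneous (proceeds in reverse).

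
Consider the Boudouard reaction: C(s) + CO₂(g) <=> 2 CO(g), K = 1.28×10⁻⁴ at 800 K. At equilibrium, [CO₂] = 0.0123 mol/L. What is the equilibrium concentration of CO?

(C is a pure solid — omitted from K.)
At equilibrium, K = [CO]² / [CO₂] = 1.28×10⁻⁴.
([CO])² / (0.0123) = 1.28×10⁻⁴
[CO]² = 1.57×10⁻⁶ ⇒ [CO] = 0.00125 mol/L

[CO] = 0.00125 mol/L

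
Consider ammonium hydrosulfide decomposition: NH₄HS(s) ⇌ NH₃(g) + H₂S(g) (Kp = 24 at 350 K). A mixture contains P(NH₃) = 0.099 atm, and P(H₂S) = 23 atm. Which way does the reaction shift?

in the forward direction

(NH₄HS is a pure solid — omitted from Qp.)
Qp = P(NH₃)·P(H₂S) = (0.099)·(23) = 2.3
Qp = 2.3 < Kp = 24, so the forward reaction proceeds.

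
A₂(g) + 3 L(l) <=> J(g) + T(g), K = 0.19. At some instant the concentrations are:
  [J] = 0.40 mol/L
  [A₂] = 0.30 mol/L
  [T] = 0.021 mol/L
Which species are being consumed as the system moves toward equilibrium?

(L is a pure liquid — omitted from Q.)
Q = [J]·[T] / [A₂] = (0.40)·(0.021) / (0.30) = 0.028
Q = 0.028 < K = 0.19: net forward reaction.

A₂, L (reactants)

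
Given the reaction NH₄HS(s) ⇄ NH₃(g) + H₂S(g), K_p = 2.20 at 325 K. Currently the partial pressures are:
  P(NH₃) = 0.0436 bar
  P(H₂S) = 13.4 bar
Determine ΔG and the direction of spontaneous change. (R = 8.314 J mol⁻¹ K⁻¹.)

(NH₄HS is a pure solid — omitted from Q_p.)
Q_p = P(NH₃)·P(H₂S) = (0.0436)·(13.4) = 0.584
ΔG = RT ln(Q_p/K_p) = (8.314 J mol⁻¹ K⁻¹)(325 K) × ln(0.584/2.20)
   = (2.702 kJ/mol)(-1.326) = -3.58 kJ/mol
ΔG < 0, so the forward reaction is spontaneous (proceeds forward).

ΔG = -3.58 kJ/mol; the forward reaction is spontaneous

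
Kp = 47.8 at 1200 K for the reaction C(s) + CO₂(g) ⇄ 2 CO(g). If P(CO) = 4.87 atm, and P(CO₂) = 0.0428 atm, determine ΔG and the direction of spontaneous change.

(C is a pure solid — omitted from Qp.)
Qp = P(CO)² / P(CO₂) = (4.87)² / (0.0428) = 554
ΔG = RT ln(Qp/Kp) = (8.314 J mol⁻¹ K⁻¹)(1200 K) × ln(554/47.8)
   = (9.977 kJ/mol)(2.450) = 24.4 kJ/mol
ΔG > 0, so the forward reaction is non-spontaneous (proceeds in reverse).

ΔG = 24.4 kJ/mol; the forward reaction is non-spontaneous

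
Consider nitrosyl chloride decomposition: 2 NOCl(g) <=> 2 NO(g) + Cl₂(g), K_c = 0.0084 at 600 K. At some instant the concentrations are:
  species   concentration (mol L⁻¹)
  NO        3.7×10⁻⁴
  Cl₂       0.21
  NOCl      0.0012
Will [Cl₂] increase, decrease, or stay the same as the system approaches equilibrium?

decrease

Q_c = [NO]²·[Cl₂] / [NOCl]² = (3.7×10⁻⁴)²·(0.21) / (0.0012)² = 0.020
Q_c = 0.020 > K_c = 0.0084: net reverse reaction.
Cl₂ is a product, so it decreases.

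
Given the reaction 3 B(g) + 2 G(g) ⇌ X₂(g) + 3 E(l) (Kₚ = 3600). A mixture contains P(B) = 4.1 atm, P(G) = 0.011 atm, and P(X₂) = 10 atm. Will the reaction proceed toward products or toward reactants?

(E is a pure liquid — omitted from Qₚ.)
Qₚ = P(X₂) / (P(B)³·P(G)²) = (10) / ((4.1)³·(0.011)²) = 1200
Qₚ = 1200 < Kₚ = 3600, so the forward reaction proceeds.

toward products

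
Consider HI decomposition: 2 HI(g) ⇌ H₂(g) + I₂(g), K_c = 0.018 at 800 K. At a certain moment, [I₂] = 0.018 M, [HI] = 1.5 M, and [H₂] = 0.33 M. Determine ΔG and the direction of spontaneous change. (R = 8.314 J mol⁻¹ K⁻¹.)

Q_c = [H₂]·[I₂] / [HI]² = (0.33)·(0.018) / (1.5)² = 0.00264
ΔG = RT ln(Q_c/K_c) = (8.314 J mol⁻¹ K⁻¹)(800 K) × ln(0.00264/0.018)
   = (6.651 kJ/mol)(-1.920) = -12.8 kJ/mol
ΔG < 0, so the forward reaction is spontaneous (proceeds forward).

ΔG = -12.8 kJ/mol; the forward reaction is spontaneous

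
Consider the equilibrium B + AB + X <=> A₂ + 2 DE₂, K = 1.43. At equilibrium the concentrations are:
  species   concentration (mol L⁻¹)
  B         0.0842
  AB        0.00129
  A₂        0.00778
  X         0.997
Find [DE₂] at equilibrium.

[DE₂] = 0.141 mol L⁻¹

At equilibrium, K = [A₂]·[DE₂]² / ([B]·[AB]·[X]) = 1.43.
(0.00778)·([DE₂])² / ((0.0842)·(0.00129)·(0.997)) = 1.43
[DE₂]² = 0.0199 ⇒ [DE₂] = 0.141 mol L⁻¹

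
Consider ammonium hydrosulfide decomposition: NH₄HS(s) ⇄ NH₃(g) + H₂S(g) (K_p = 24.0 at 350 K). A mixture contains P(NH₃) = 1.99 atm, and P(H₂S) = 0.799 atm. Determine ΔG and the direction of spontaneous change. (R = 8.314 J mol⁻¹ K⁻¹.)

ΔG = -7.90 kJ/mol; the forward reaction is spontaneous

(NH₄HS is a pure solid — omitted from Q_p.)
Q_p = P(NH₃)·P(H₂S) = (1.99)·(0.799) = 1.59
ΔG = RT ln(Q_p/K_p) = (8.314 J mol⁻¹ K⁻¹)(350 K) × ln(1.59/24.0)
   = (2.910 kJ/mol)(-2.714) = -7.90 kJ/mol
ΔG < 0, so the forward reaction is spontaneous (proceeds forward).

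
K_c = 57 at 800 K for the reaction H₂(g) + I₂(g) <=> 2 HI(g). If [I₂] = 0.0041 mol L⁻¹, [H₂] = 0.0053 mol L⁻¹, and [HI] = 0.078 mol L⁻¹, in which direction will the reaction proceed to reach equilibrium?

Q_c = [HI]² / ([H₂]·[I₂]) = (0.078)² / ((0.0053)·(0.0041)) = 280
Q_c = 280 > K_c = 57, so the reverse reaction proceeds.

in the reverse direction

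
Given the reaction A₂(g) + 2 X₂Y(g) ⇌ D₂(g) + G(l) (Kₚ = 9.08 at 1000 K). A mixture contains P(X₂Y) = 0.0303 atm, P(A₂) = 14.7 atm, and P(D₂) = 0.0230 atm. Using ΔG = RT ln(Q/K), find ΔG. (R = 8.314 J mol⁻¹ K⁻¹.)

ΔG = -13.9 kJ/mol

(G is a pure liquid — omitted from Qₚ.)
Qₚ = P(D₂) / (P(A₂)·P(X₂Y)²) = (0.0230) / ((14.7)·(0.0303)²) = 1.70
ΔG = RT ln(Qₚ/Kₚ) = (8.314 J mol⁻¹ K⁻¹)(1000 K) × ln(1.70/9.08)
   = (8.314 kJ/mol)(-1.675) = -13.9 kJ/mol
ΔG < 0, so the forward reaction is spontaneous (proceeds forward).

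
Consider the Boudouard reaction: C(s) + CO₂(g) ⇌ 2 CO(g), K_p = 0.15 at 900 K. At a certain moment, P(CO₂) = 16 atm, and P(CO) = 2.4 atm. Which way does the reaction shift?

in the reverse direction

(C is a pure solid — omitted from Q_p.)
Q_p = P(CO)² / P(CO₂) = (2.4)² / (16) = 0.36
Q_p = 0.36 > K_p = 0.15, so the reverse reaction proceeds.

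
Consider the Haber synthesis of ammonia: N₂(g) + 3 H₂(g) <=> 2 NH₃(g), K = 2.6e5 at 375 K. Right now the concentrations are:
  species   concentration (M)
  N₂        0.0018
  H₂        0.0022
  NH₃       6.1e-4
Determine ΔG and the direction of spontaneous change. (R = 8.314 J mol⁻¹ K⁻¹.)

Q = [NH₃]² / ([N₂]·[H₂]³) = (6.1e-4)² / ((0.0018)·(0.0022)³) = 19400
ΔG = RT ln(Q/K) = (8.314 J mol⁻¹ K⁻¹)(375 K) × ln(19400/2.6e5)
   = (3.118 kJ/mol)(-2.595) = -8.09 kJ/mol
ΔG < 0, so the forward reaction is spontaneous (proceeds forward).

ΔG = -8.09 kJ/mol; the forward reaction is spontaneous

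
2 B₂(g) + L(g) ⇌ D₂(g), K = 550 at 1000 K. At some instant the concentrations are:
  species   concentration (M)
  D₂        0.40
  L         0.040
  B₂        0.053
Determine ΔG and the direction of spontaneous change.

Q = [D₂] / ([B₂]²·[L]) = (0.40) / ((0.053)²·(0.040)) = 3560
ΔG = RT ln(Q/K) = (8.314 J mol⁻¹ K⁻¹)(1000 K) × ln(3560/550)
   = (8.314 kJ/mol)(1.868) = 15.5 kJ/mol
ΔG > 0, so the forward reaction is non-spontaneous (proceeds in reverse).

ΔG = 15.5 kJ/mol; the forward reaction is non-spontaneous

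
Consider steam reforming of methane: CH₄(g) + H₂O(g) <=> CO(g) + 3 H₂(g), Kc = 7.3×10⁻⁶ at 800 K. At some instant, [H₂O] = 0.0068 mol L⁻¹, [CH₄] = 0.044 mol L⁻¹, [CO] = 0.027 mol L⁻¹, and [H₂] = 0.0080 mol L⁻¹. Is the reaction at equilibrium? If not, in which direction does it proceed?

Qc = [CO]·[H₂]³ / ([CH₄]·[H₂O]) = (0.027)·(0.0080)³ / ((0.044)·(0.0068)) = 4.6×10⁻⁵
Qc = 4.6×10⁻⁵ > Kc = 7.3×10⁻⁶, so the reverse reaction proceeds.

toward reactants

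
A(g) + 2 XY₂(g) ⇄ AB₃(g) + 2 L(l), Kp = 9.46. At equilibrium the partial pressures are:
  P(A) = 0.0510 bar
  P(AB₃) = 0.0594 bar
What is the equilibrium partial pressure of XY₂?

(L is a pure liquid — omitted from Kp.)
At equilibrium, Kp = P(AB₃) / (P(A)·P(XY₂)²) = 9.46.
(0.0594) / ((0.0510)·(P(XY₂))²) = 9.46
P(XY₂)² = 0.123 ⇒ P(XY₂) = 0.351 bar

P(XY₂) = 0.351 bar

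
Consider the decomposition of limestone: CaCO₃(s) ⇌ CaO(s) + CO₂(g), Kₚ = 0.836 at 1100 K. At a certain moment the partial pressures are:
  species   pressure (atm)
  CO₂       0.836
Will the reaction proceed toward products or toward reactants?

no net change (already at equilibrium)

(CaCO₃, CaO are pure solids — omitted from Qₚ.)
Qₚ = P(CO₂) = 0.836
Qₚ = 0.836 = Kₚ, so the system is already at equilibrium.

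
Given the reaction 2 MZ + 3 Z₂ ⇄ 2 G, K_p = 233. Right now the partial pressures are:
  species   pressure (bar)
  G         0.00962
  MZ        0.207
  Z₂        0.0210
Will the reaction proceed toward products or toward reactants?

Q_p = P(G)² / (P(MZ)²·P(Z₂)³) = (0.00962)² / ((0.207)²·(0.0210)³) = 233
Q_p = 233 = K_p, so the system is already at equilibrium.

no net change (already at equilibrium)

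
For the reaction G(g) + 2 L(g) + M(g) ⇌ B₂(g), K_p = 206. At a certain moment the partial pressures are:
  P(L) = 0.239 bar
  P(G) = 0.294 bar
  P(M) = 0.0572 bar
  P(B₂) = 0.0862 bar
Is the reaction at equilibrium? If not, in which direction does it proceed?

Q_p = P(B₂) / (P(G)·P(L)²·P(M)) = (0.0862) / ((0.294)·(0.239)²·(0.0572)) = 89.7
Q_p = 89.7 < K_p = 206, so the forward reaction proceeds.

in the forward direction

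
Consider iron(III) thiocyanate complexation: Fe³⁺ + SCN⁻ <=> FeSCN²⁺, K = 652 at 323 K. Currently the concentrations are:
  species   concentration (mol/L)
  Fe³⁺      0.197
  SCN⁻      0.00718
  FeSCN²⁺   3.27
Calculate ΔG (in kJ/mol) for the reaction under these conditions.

Q = [FeSCN²⁺] / ([Fe³⁺]·[SCN⁻]) = (3.27) / ((0.197)·(0.00718)) = 2310
ΔG = RT ln(Q/K) = (8.314 J mol⁻¹ K⁻¹)(323 K) × ln(2310/652)
   = (2.685 kJ/mol)(1.265) = 3.40 kJ/mol
ΔG > 0, so the forward reaction is non-spontaneous (proceeds in reverse).

ΔG = 3.40 kJ/mol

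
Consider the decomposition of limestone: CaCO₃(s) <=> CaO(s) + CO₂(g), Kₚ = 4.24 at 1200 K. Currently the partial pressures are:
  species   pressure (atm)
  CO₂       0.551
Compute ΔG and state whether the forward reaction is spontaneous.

(CaCO₃, CaO are pure solids — omitted from Qₚ.)
Qₚ = P(CO₂) = 0.551
ΔG = RT ln(Qₚ/Kₚ) = (8.314 J mol⁻¹ K⁻¹)(1200 K) × ln(0.551/4.24)
   = (9.977 kJ/mol)(-2.041) = -20.4 kJ/mol
ΔG < 0, so the forward reaction is spontaneous (proceeds forward).

ΔG = -20.4 kJ/mol; the forward reaction is spontaneous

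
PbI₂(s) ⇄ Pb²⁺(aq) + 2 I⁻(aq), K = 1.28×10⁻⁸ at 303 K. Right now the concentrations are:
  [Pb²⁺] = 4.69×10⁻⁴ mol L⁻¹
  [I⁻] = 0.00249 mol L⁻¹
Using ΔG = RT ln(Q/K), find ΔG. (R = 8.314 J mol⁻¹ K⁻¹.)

ΔG = -3.73 kJ/mol

(PbI₂ is a pure solid — omitted from Q.)
Q = [Pb²⁺]·[I⁻]² = (4.69×10⁻⁴)·(0.00249)² = 2.91×10⁻⁹
ΔG = RT ln(Q/K) = (8.314 J mol⁻¹ K⁻¹)(303 K) × ln(2.91×10⁻⁹/1.28×10⁻⁸)
   = (2.519 kJ/mol)(-1.481) = -3.73 kJ/mol
ΔG < 0, so the forward reaction is spontaneous (proceeds forward).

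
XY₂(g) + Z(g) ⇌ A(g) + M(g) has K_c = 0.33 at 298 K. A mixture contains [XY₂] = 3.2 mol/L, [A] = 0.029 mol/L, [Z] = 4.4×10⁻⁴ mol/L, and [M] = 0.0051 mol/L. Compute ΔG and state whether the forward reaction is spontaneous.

Q_c = [A]·[M] / ([XY₂]·[Z]) = (0.029)·(0.0051) / ((3.2)·(4.4×10⁻⁴)) = 0.105
ΔG = RT ln(Q_c/K_c) = (8.314 J mol⁻¹ K⁻¹)(298 K) × ln(0.105/0.33)
   = (2.478 kJ/mol)(-1.145) = -2.84 kJ/mol
ΔG < 0, so the forward reaction is spontaneous (proceeds forward).

ΔG = -2.84 kJ/mol; the forward reaction is spontaneous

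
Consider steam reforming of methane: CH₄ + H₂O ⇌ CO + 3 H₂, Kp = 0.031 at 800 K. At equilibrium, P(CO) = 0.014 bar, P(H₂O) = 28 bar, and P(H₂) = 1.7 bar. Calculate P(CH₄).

P(CH₄) = 0.079 bar

At equilibrium, Kp = P(CO)·P(H₂)³ / (P(CH₄)·P(H₂O)) = 0.031.
(0.014)·(1.7)³ / ((P(CH₄))·(28)) = 0.031
P(CH₄) = 0.0792 = 0.079 bar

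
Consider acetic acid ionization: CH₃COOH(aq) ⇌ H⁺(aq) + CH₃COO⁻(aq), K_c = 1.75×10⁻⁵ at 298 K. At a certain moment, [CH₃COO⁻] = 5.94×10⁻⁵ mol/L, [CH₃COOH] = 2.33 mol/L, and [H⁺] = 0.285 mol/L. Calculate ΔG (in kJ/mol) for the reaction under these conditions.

ΔG = -2.18 kJ/mol

Q_c = [H⁺]·[CH₃COO⁻] / [CH₃COOH] = (0.285)·(5.94×10⁻⁵) / (2.33) = 7.27×10⁻⁶
ΔG = RT ln(Q_c/K_c) = (8.314 J mol⁻¹ K⁻¹)(298 K) × ln(7.27×10⁻⁶/1.75×10⁻⁵)
   = (2.478 kJ/mol)(-0.8784) = -2.18 kJ/mol
ΔG < 0, so the forward reaction is spontaneous (proceeds forward).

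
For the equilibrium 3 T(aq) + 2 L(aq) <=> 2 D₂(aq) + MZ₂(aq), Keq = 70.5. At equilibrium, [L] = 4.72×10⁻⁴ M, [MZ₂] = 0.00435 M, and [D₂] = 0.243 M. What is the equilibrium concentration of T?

[T] = 2.54 M

At equilibrium, Keq = [D₂]²·[MZ₂] / ([T]³·[L]²) = 70.5.
(0.243)²·(0.00435) / (([T])³·(4.72×10⁻⁴)²) = 70.5
[T]³ = 16.4 ⇒ [T] = 2.54 M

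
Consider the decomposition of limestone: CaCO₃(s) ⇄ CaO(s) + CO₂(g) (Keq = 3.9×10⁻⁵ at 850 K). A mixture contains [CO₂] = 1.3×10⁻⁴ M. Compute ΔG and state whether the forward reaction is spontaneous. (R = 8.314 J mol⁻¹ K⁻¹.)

(CaCO₃, CaO are pure solids — omitted from Q.)
Q = [CO₂] = 1.30×10⁻⁴
ΔG = RT ln(Q/Keq) = (8.314 J mol⁻¹ K⁻¹)(850 K) × ln(1.30×10⁻⁴/3.9×10⁻⁵)
   = (7.067 kJ/mol)(1.204) = 8.51 kJ/mol
ΔG > 0, so the forward reaction is non-spontaneous (proceeds in reverse).

ΔG = 8.51 kJ/mol; the forward reaction is non-spontaneous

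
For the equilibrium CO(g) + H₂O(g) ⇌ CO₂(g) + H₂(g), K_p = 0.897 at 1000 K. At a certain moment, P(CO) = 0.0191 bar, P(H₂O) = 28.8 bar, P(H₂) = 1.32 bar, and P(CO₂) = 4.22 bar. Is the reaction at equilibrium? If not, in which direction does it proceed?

reverse (toward reactants)

Q_p = P(CO₂)·P(H₂) / (P(CO)·P(H₂O)) = (4.22)·(1.32) / ((0.0191)·(28.8)) = 10.1
Q_p = 10.1 > K_p = 0.897, so the reverse reaction proceeds.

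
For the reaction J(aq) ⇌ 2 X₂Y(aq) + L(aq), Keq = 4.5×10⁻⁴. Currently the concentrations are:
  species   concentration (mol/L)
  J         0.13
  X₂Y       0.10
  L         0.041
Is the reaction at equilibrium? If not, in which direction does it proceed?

Q = [X₂Y]²·[L] / [J] = (0.10)²·(0.041) / (0.13) = 0.0032
Q = 0.0032 > Keq = 4.5×10⁻⁴, so the reverse reaction proceeds.

to the left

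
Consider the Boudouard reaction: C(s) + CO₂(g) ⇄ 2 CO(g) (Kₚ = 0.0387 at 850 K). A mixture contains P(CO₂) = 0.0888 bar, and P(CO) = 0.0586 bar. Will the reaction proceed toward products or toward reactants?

(C is a pure solid — omitted from Qₚ.)
Qₚ = P(CO)² / P(CO₂) = (0.0586)² / (0.0888) = 0.0387
Qₚ = 0.0387 = Kₚ, so the system is already at equilibrium.

neither direction; the system is at equilibrium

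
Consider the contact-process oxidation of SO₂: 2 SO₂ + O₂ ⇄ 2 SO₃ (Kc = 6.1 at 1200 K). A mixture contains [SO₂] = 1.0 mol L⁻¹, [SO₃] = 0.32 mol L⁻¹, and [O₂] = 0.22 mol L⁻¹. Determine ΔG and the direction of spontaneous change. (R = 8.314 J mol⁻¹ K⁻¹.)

Qc = [SO₃]² / ([SO₂]²·[O₂]) = (0.32)² / ((1.0)²·(0.22)) = 0.465
ΔG = RT ln(Qc/Kc) = (8.314 J mol⁻¹ K⁻¹)(1200 K) × ln(0.465/6.1)
   = (9.977 kJ/mol)(-2.574) = -25.7 kJ/mol
ΔG < 0, so the forward reaction is spontaneous (proceeds forward).

ΔG = -25.7 kJ/mol; the forward reaction is spontaneous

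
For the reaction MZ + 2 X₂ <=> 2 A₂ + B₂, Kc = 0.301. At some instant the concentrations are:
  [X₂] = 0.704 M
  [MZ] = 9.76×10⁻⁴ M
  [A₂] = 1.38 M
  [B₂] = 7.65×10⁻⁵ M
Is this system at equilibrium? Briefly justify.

Qc = [A₂]²·[B₂] / ([MZ]·[X₂]²) = (1.38)²·(7.65×10⁻⁵) / ((9.76×10⁻⁴)·(0.704)²) = 0.301
Qc = 0.301 = Kc; the system is at equilibrium.

yes, at equilibrium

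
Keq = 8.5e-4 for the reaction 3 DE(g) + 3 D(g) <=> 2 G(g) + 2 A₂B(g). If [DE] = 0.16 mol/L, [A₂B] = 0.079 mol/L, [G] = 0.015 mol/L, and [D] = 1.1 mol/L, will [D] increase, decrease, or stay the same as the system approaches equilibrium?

Q = [G]²·[A₂B]² / ([DE]³·[D]³) = (0.015)²·(0.079)² / ((0.16)³·(1.1)³) = 2.6e-4
Q = 2.6e-4 < Keq = 8.5e-4: net forward reaction.
D is a reactant, so it decreases.

decrease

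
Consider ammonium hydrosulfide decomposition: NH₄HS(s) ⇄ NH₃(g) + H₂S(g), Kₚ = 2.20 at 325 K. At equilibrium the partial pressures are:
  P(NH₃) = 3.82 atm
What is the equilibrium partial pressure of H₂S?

P(H₂S) = 0.576 atm

(NH₄HS is a pure solid — omitted from Kₚ.)
At equilibrium, Kₚ = P(NH₃)·P(H₂S) = 2.20.
(3.82)·(P(H₂S)) = 2.20
P(H₂S) = 0.576 atm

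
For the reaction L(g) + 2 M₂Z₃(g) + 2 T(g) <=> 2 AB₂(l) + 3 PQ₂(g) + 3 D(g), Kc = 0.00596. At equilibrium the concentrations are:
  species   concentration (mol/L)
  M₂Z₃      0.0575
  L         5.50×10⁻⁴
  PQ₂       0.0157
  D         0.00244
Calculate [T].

[T] = 0.00228 mol/L

(AB₂ is a pure liquid — omitted from Kc.)
At equilibrium, Kc = [PQ₂]³·[D]³ / ([L]·[M₂Z₃]²·[T]²) = 0.00596.
(0.0157)³·(0.00244)³ / ((5.50×10⁻⁴)·(0.0575)²·([T])²) = 0.00596
[T]² = 5.19×10⁻⁶ ⇒ [T] = 0.00228 mol/L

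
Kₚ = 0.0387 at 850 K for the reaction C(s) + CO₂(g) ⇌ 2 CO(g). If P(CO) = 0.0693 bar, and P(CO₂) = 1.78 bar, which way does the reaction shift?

(C is a pure solid — omitted from Qₚ.)
Qₚ = P(CO)² / P(CO₂) = (0.0693)² / (1.78) = 0.00270
Qₚ = 0.00270 < Kₚ = 0.0387, so the forward reaction proceeds.

to the right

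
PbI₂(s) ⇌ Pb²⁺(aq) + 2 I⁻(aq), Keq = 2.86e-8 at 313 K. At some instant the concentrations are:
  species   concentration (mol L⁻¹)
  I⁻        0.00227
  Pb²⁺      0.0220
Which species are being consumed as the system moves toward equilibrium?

Pb²⁺, I⁻ (products)

(PbI₂ is a pure solid — omitted from Q.)
Q = [Pb²⁺]·[I⁻]² = (0.0220)·(0.00227)² = 1.13e-7
Q = 1.13e-7 > Keq = 2.86e-8: net reverse reaction.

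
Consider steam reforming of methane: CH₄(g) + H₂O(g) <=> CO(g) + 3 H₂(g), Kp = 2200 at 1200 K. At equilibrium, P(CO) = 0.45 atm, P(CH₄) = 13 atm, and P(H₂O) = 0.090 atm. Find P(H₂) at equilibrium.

At equilibrium, Kp = P(CO)·P(H₂)³ / (P(CH₄)·P(H₂O)) = 2200.
(0.45)·(P(H₂))³ / ((13)·(0.090)) = 2200
P(H₂)³ = 5720 ⇒ P(H₂) = 18 atm

P(H₂) = 18 atm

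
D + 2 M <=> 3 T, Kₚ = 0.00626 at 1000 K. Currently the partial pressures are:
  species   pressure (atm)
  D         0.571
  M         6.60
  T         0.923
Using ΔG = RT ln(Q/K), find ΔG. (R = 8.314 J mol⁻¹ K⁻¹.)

Qₚ = P(T)³ / (P(D)·P(M)²) = (0.923)³ / ((0.571)·(6.60)²) = 0.0316
ΔG = RT ln(Qₚ/Kₚ) = (8.314 J mol⁻¹ K⁻¹)(1000 K) × ln(0.0316/0.00626)
   = (8.314 kJ/mol)(1.619) = 13.5 kJ/mol
ΔG > 0, so the forward reaction is non-spontaneous (proceeds in reverse).

ΔG = 13.5 kJ/mol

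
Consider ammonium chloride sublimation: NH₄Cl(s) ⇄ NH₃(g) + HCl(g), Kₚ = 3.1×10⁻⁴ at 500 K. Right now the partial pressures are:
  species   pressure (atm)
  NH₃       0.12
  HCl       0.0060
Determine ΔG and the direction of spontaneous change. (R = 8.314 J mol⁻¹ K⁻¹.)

(NH₄Cl is a pure solid — omitted from Qₚ.)
Qₚ = P(NH₃)·P(HCl) = (0.12)·(0.0060) = 7.20×10⁻⁴
ΔG = RT ln(Qₚ/Kₚ) = (8.314 J mol⁻¹ K⁻¹)(500 K) × ln(7.20×10⁻⁴/3.1×10⁻⁴)
   = (4.157 kJ/mol)(0.8427) = 3.50 kJ/mol
ΔG > 0, so the forward reaction is non-spontaneous (proceeds in reverse).

ΔG = 3.50 kJ/mol; the forward reaction is non-spontaneous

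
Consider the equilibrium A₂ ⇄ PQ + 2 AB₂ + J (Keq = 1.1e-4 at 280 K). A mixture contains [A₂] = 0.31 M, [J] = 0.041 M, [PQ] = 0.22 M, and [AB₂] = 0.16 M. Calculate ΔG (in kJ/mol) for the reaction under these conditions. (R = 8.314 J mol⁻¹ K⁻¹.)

ΔG = 4.45 kJ/mol

Q = [PQ]·[AB₂]²·[J] / [A₂] = (0.22)·(0.16)²·(0.041) / (0.31) = 7.45e-4
ΔG = RT ln(Q/Keq) = (8.314 J mol⁻¹ K⁻¹)(280 K) × ln(7.45e-4/1.1e-4)
   = (2.328 kJ/mol)(1.913) = 4.45 kJ/mol
ΔG > 0, so the forward reaction is non-spontaneous (proceeds in reverse).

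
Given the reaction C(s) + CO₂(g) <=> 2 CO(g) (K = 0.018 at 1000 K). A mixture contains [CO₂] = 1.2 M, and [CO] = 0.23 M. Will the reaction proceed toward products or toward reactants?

(C is a pure solid — omitted from Q.)
Q = [CO]² / [CO₂] = (0.23)² / (1.2) = 0.044
Q = 0.044 > K = 0.018, so the reverse reaction proceeds.

toward reactants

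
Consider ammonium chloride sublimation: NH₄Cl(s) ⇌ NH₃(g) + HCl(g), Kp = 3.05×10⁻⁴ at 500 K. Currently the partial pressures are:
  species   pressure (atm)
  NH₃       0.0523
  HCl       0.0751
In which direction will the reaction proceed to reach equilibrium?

(NH₄Cl is a pure solid — omitted from Qp.)
Qp = P(NH₃)·P(HCl) = (0.0523)·(0.0751) = 0.00393
Qp = 0.00393 > Kp = 3.05×10⁻⁴, so the reverse reaction proceeds.

toward reactants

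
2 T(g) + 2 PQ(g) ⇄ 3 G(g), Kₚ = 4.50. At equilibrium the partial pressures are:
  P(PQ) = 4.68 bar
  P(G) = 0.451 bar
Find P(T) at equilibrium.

At equilibrium, Kₚ = P(G)³ / (P(T)²·P(PQ)²) = 4.50.
(0.451)³ / ((P(T))²·(4.68)²) = 4.50
P(T)² = 9.31×10⁻⁴ ⇒ P(T) = 0.0305 bar

P(T) = 0.0305 bar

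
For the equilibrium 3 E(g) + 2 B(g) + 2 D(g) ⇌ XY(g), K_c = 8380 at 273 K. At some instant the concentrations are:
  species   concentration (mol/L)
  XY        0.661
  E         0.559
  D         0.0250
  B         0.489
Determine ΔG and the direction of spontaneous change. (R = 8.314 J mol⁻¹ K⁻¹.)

ΔG = 2.51 kJ/mol; the forward reaction is non-spontaneous

Q_c = [XY] / ([E]³·[B]²·[D]²) = (0.661) / ((0.559)³·(0.489)²·(0.0250)²) = 25300
ΔG = RT ln(Q_c/K_c) = (8.314 J mol⁻¹ K⁻¹)(273 K) × ln(25300/8380)
   = (2.270 kJ/mol)(1.105) = 2.51 kJ/mol
ΔG > 0, so the forward reaction is non-spontaneous (proceeds in reverse).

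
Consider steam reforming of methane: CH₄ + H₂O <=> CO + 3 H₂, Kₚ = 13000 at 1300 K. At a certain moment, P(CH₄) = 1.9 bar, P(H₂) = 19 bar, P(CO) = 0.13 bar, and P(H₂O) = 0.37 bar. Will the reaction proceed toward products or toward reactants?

toward products

Qₚ = P(CO)·P(H₂)³ / (P(CH₄)·P(H₂O)) = (0.13)·(19)³ / ((1.9)·(0.37)) = 1300
Qₚ = 1300 < Kₚ = 13000, so the forward reaction proceeds.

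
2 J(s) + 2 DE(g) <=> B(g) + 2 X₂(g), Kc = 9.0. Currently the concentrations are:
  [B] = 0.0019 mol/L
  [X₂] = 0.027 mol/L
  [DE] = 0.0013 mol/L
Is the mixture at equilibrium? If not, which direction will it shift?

(J is a pure solid — omitted from Qc.)
Qc = [B]·[X₂]² / [DE]² = (0.0019)·(0.027)² / (0.0013)² = 0.82
Qc = 0.82 < Kc = 9.0: net forward reaction.

no; Q < K, reaction proceeds forward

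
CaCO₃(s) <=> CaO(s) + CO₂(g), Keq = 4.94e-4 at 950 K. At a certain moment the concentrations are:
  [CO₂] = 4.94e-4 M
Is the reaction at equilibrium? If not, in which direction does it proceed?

neither direction; the system is at equilibrium

(CaCO₃, CaO are pure solids — omitted from Q.)
Q = [CO₂] = 4.94e-4
Q = 4.94e-4 = Keq, so the system is already at equilibrium.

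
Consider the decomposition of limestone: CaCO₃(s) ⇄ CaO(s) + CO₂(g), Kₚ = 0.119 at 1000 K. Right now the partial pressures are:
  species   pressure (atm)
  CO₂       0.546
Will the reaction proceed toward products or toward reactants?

(CaCO₃, CaO are pure solids — omitted from Qₚ.)
Qₚ = P(CO₂) = 0.546
Qₚ = 0.546 > Kₚ = 0.119, so the reverse reaction proceeds.

in the reverse direction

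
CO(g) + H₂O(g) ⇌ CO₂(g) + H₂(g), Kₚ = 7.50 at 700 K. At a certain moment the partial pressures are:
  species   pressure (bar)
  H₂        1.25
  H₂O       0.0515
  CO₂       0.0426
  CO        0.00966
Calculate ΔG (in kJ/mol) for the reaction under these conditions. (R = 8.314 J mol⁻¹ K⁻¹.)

ΔG = 15.5 kJ/mol

Qₚ = P(CO₂)·P(H₂) / (P(CO)·P(H₂O)) = (0.0426)·(1.25) / ((0.00966)·(0.0515)) = 107
ΔG = RT ln(Qₚ/Kₚ) = (8.314 J mol⁻¹ K⁻¹)(700 K) × ln(107/7.50)
   = (5.820 kJ/mol)(2.658) = 15.5 kJ/mol
ΔG > 0, so the forward reaction is non-spontaneous (proceeds in reverse).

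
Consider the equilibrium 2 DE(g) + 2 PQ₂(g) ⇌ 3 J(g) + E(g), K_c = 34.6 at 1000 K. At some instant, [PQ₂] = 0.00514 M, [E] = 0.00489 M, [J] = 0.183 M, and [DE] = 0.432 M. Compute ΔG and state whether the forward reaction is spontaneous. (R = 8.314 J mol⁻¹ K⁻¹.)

Q_c = [J]³·[E] / ([DE]²·[PQ₂]²) = (0.183)³·(0.00489) / ((0.432)²·(0.00514)²) = 6.08
ΔG = RT ln(Q_c/K_c) = (8.314 J mol⁻¹ K⁻¹)(1000 K) × ln(6.08/34.6)
   = (8.314 kJ/mol)(-1.739) = -14.5 kJ/mol
ΔG < 0, so the forward reaction is spontaneous (proceeds forward).

ΔG = -14.5 kJ/mol; the forward reaction is spontaneous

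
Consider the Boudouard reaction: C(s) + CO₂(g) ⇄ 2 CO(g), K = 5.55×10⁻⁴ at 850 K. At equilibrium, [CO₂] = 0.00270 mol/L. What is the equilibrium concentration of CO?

(C is a pure solid — omitted from K.)
At equilibrium, K = [CO]² / [CO₂] = 5.55×10⁻⁴.
([CO])² / (0.00270) = 5.55×10⁻⁴
[CO]² = 1.50×10⁻⁶ ⇒ [CO] = 0.00122 mol/L

[CO] = 0.00122 mol/L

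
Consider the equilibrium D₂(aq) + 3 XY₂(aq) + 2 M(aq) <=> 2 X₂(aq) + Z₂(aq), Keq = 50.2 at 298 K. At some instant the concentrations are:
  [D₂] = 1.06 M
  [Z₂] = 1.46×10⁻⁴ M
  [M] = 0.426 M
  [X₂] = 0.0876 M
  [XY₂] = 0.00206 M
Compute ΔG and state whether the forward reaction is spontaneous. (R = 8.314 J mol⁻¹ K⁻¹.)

Q = [X₂]²·[Z₂] / ([D₂]·[XY₂]³·[M]²) = (0.0876)²·(1.46×10⁻⁴) / ((1.06)·(0.00206)³·(0.426)²) = 666
ΔG = RT ln(Q/Keq) = (8.314 J mol⁻¹ K⁻¹)(298 K) × ln(666/50.2)
   = (2.478 kJ/mol)(2.585) = 6.41 kJ/mol
ΔG > 0, so the forward reaction is non-spontaneous (proceeds in reverse).

ΔG = 6.41 kJ/mol; the forward reaction is non-spontaneous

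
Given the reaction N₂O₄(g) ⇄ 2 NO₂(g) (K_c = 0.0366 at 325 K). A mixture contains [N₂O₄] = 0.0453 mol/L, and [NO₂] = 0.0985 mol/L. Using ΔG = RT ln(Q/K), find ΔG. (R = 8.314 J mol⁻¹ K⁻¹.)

ΔG = 4.77 kJ/mol

Q_c = [NO₂]² / [N₂O₄] = (0.0985)² / (0.0453) = 0.214
ΔG = RT ln(Q_c/K_c) = (8.314 J mol⁻¹ K⁻¹)(325 K) × ln(0.214/0.0366)
   = (2.702 kJ/mol)(1.766) = 4.77 kJ/mol
ΔG > 0, so the forward reaction is non-spontaneous (proceeds in reverse).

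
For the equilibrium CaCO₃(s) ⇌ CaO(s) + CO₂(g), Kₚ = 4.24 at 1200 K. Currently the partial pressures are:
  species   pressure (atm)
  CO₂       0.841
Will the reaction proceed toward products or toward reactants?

(CaCO₃, CaO are pure solids — omitted from Qₚ.)
Qₚ = P(CO₂) = 0.841
Qₚ = 0.841 < Kₚ = 4.24, so the forward reaction proceeds.

to the right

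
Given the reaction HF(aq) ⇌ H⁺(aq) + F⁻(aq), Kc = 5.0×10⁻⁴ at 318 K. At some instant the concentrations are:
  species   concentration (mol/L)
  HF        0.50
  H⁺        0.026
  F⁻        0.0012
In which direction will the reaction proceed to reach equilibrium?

Qc = [H⁺]·[F⁻] / [HF] = (0.026)·(0.0012) / (0.50) = 6.2×10⁻⁵
Qc = 6.2×10⁻⁵ < Kc = 5.0×10⁻⁴, so the forward reaction proceeds.

forward (toward products)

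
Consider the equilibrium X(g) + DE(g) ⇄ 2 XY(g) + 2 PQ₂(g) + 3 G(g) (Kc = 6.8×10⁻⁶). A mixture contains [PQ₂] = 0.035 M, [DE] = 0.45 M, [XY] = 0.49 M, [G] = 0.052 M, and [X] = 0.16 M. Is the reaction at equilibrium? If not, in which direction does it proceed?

Qc = [XY]²·[PQ₂]²·[G]³ / ([X]·[DE]) = (0.49)²·(0.035)²·(0.052)³ / ((0.16)·(0.45)) = 5.7×10⁻⁷
Qc = 5.7×10⁻⁷ < Kc = 6.8×10⁻⁶, so the forward reaction proceeds.

toward products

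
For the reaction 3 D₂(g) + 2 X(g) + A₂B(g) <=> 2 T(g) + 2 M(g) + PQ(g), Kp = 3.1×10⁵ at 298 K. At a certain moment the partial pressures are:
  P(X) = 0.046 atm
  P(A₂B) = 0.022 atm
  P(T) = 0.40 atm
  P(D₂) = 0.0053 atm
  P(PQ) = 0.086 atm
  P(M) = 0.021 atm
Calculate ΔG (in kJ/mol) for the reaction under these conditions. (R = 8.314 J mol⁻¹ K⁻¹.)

ΔG = 2.57 kJ/mol

Qp = P(T)²·P(M)²·P(PQ) / (P(D₂)³·P(X)²·P(A₂B)) = (0.40)²·(0.021)²·(0.086) / ((0.0053)³·(0.046)²·(0.022)) = 8.76×10⁵
ΔG = RT ln(Qp/Kp) = (8.314 J mol⁻¹ K⁻¹)(298 K) × ln(8.76×10⁵/3.1×10⁵)
   = (2.478 kJ/mol)(1.039) = 2.57 kJ/mol
ΔG > 0, so the forward reaction is non-spontaneous (proceeds in reverse).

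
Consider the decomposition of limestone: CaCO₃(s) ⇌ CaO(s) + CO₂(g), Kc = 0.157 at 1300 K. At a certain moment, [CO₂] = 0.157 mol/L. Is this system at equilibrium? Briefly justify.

(CaCO₃, CaO are pure solids — omitted from Qc.)
Qc = [CO₂] = 0.157
Qc = 0.157 = Kc; the system is at equilibrium.

yes, at equilibrium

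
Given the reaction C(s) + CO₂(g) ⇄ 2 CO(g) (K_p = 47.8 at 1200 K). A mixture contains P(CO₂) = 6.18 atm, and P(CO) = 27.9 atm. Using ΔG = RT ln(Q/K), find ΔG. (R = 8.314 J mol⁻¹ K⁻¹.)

ΔG = 9.67 kJ/mol

(C is a pure solid — omitted from Q_p.)
Q_p = P(CO)² / P(CO₂) = (27.9)² / (6.18) = 126
ΔG = RT ln(Q_p/K_p) = (8.314 J mol⁻¹ K⁻¹)(1200 K) × ln(126/47.8)
   = (9.977 kJ/mol)(0.9693) = 9.67 kJ/mol
ΔG > 0, so the forward reaction is non-spontaneous (proceeds in reverse).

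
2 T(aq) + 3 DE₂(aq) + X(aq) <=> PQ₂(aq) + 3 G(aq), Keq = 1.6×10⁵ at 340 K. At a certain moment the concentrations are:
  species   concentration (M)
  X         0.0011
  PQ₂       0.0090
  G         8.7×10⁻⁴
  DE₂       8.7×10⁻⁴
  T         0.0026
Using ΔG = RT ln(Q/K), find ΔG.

ΔG = 5.72 kJ/mol

Q = [PQ₂]·[G]³ / ([T]²·[DE₂]³·[X]) = (0.0090)·(8.7×10⁻⁴)³ / ((0.0026)²·(8.7×10⁻⁴)³·(0.0011)) = 1.21×10⁶
ΔG = RT ln(Q/Keq) = (8.314 J mol⁻¹ K⁻¹)(340 K) × ln(1.21×10⁶/1.6×10⁵)
   = (2.827 kJ/mol)(2.023) = 5.72 kJ/mol
ΔG > 0, so the forward reaction is non-spontaneous (proceeds in reverse).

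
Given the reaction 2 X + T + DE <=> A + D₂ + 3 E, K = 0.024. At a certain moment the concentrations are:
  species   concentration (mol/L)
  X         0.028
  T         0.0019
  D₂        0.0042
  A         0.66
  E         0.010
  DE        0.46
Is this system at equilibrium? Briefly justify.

Q = [A]·[D₂]·[E]³ / ([X]²·[T]·[DE]) = (0.66)·(0.0042)·(0.010)³ / ((0.028)²·(0.0019)·(0.46)) = 0.0040
Q = 0.0040 < K = 0.024: net forward reaction.

no; Q < K, reaction proceeds forward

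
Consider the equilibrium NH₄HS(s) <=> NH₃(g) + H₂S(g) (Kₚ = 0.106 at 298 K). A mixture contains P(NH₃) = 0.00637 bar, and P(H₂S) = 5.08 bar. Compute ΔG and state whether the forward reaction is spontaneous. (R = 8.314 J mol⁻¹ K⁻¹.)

(NH₄HS is a pure solid — omitted from Qₚ.)
Qₚ = P(NH₃)·P(H₂S) = (0.00637)·(5.08) = 0.0324
ΔG = RT ln(Qₚ/Kₚ) = (8.314 J mol⁻¹ K⁻¹)(298 K) × ln(0.0324/0.106)
   = (2.478 kJ/mol)(-1.185) = -2.94 kJ/mol
ΔG < 0, so the forward reaction is spontaneous (proceeds forward).

ΔG = -2.94 kJ/mol; the forward reaction is spontaneous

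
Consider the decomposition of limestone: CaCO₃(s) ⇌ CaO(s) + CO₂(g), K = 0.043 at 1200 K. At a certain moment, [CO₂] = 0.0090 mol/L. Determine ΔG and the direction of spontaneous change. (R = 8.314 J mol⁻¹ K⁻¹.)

(CaCO₃, CaO are pure solids — omitted from Q.)
Q = [CO₂] = 0.00900
ΔG = RT ln(Q/K) = (8.314 J mol⁻¹ K⁻¹)(1200 K) × ln(0.00900/0.043)
   = (9.977 kJ/mol)(-1.564) = -15.6 kJ/mol
ΔG < 0, so the forward reaction is spontaneous (proceeds forward).

ΔG = -15.6 kJ/mol; the forward reaction is spontaneous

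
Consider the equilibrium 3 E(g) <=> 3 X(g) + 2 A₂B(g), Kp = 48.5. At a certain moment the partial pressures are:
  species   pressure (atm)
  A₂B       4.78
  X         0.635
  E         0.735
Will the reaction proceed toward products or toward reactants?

in the forward direction

Qp = P(X)³·P(A₂B)² / P(E)³ = (0.635)³·(4.78)² / (0.735)³ = 14.7
Qp = 14.7 < Kp = 48.5, so the forward reaction proceeds.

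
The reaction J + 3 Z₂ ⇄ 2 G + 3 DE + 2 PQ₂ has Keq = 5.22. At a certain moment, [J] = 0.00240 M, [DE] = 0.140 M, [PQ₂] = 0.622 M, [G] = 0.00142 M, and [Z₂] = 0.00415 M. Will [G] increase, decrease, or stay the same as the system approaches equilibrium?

Q = [G]²·[DE]³·[PQ₂]² / ([J]·[Z₂]³) = (0.00142)²·(0.140)³·(0.622)² / ((0.00240)·(0.00415)³) = 12.5
Q = 12.5 > Keq = 5.22: net reverse reaction.
G is a product, so it decreases.

decrease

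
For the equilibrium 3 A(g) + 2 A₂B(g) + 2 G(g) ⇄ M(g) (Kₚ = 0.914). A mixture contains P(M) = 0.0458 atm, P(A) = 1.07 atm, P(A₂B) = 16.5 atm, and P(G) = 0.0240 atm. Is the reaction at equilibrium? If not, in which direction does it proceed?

to the right

Qₚ = P(M) / (P(A)³·P(A₂B)²·P(G)²) = (0.0458) / ((1.07)³·(16.5)²·(0.0240)²) = 0.238
Qₚ = 0.238 < Kₚ = 0.914, so the forward reaction proceeds.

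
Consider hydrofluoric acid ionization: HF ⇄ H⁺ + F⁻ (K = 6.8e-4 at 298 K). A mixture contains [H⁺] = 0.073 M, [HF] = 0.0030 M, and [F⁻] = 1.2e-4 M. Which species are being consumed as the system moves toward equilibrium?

Q = [H⁺]·[F⁻] / [HF] = (0.073)·(1.2e-4) / (0.0030) = 0.0029
Q = 0.0029 > K = 6.8e-4: net reverse reaction.

H⁺, F⁻ (products)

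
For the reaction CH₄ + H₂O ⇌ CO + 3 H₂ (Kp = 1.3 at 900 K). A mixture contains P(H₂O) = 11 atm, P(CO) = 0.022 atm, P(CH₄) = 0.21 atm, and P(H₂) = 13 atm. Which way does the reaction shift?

toward reactants

Qp = P(CO)·P(H₂)³ / (P(CH₄)·P(H₂O)) = (0.022)·(13)³ / ((0.21)·(11)) = 21
Qp = 21 > Kp = 1.3, so the reverse reaction proceeds.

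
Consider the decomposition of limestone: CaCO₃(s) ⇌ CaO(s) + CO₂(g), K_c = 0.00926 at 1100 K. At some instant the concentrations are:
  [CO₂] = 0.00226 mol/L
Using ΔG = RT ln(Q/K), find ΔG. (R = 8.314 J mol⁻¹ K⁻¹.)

(CaCO₃, CaO are pure solids — omitted from Q_c.)
Q_c = [CO₂] = 0.00226
ΔG = RT ln(Q_c/K_c) = (8.314 J mol⁻¹ K⁻¹)(1100 K) × ln(0.00226/0.00926)
   = (9.145 kJ/mol)(-1.410) = -12.9 kJ/mol
ΔG < 0, so the forward reaction is spontaneous (proceeds forward).

ΔG = -12.9 kJ/mol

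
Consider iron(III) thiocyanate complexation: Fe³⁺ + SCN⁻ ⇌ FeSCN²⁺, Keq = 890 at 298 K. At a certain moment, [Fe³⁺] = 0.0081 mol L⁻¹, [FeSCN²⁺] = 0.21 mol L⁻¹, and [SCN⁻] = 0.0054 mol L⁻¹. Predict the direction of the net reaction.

to the left

Q = [FeSCN²⁺] / ([Fe³⁺]·[SCN⁻]) = (0.21) / ((0.0081)·(0.0054)) = 4800
Q = 4800 > Keq = 890, so the reverse reaction proceeds.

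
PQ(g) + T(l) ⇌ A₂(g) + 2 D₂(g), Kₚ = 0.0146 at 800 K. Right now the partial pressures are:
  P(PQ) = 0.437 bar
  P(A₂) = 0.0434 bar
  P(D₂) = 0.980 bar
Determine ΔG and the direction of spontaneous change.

ΔG = 12.5 kJ/mol; the forward reaction is non-spontaneous

(T is a pure liquid — omitted from Qₚ.)
Qₚ = P(A₂)·P(D₂)² / P(PQ) = (0.0434)·(0.980)² / (0.437) = 0.0954
ΔG = RT ln(Qₚ/Kₚ) = (8.314 J mol⁻¹ K⁻¹)(800 K) × ln(0.0954/0.0146)
   = (6.651 kJ/mol)(1.877) = 12.5 kJ/mol
ΔG > 0, so the forward reaction is non-spontaneous (proceeds in reverse).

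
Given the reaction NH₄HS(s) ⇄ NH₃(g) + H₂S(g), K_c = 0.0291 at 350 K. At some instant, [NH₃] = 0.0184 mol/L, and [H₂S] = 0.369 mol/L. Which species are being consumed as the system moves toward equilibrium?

NH₄HS (reactants)

(NH₄HS is a pure solid — omitted from Q_c.)
Q_c = [NH₃]·[H₂S] = (0.0184)·(0.369) = 0.00679
Q_c = 0.00679 < K_c = 0.0291: net forward reaction.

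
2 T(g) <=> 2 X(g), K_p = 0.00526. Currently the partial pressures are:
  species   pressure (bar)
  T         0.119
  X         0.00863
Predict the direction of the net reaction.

no net change (already at equilibrium)

Q_p = P(X)² / P(T)² = (0.00863)² / (0.119)² = 0.00526
Q_p = 0.00526 = K_p, so the system is already at equilibrium.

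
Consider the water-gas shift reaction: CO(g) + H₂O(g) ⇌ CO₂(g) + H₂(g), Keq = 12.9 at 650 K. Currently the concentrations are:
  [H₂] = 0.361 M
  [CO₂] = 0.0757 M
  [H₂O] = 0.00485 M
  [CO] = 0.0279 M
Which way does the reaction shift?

toward reactants

Q = [CO₂]·[H₂] / ([CO]·[H₂O]) = (0.0757)·(0.361) / ((0.0279)·(0.00485)) = 202
Q = 202 > Keq = 12.9, so the reverse reaction proceeds.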